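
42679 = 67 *637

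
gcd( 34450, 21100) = 50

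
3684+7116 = 10800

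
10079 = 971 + 9108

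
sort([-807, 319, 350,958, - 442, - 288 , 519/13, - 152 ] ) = [-807, - 442, - 288,-152, 519/13,319, 350,  958]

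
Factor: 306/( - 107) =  - 2^1*3^2*17^1 *107^( - 1 ) 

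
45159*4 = 180636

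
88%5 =3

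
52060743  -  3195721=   48865022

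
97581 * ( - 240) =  - 23419440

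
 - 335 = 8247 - 8582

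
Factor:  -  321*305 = - 3^1*5^1  *61^1*107^1=-97905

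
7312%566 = 520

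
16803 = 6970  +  9833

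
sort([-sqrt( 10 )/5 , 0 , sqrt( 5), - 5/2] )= [-5/2, - sqrt(10 )/5 , 0, sqrt(5) ] 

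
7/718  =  7/718 =0.01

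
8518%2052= 310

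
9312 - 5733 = 3579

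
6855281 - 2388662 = 4466619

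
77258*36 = 2781288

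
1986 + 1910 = 3896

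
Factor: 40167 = 3^2*4463^1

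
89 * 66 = 5874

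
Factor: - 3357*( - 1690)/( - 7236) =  - 315185/402 =- 2^( - 1 )*3^(-1)*5^1*13^2*67^( - 1)*373^1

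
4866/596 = 8 + 49/298 = 8.16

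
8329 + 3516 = 11845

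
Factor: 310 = 2^1*5^1*31^1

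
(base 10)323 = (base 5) 2243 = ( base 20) g3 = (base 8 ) 503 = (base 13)1bb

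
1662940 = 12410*134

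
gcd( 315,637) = 7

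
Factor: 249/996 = 2^(-2 ) = 1/4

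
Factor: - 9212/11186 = - 14/17=- 2^1*7^1  *  17^(-1)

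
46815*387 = 18117405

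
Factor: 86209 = 86209^1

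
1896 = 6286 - 4390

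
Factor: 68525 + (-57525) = 11000 = 2^3*5^3*11^1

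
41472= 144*288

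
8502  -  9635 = - 1133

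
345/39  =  115/13 = 8.85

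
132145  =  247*535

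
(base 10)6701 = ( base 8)15055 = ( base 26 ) 9nj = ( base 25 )ai1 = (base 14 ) 2629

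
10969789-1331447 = 9638342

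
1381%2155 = 1381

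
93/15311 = 93/15311 = 0.01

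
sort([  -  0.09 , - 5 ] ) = [-5,- 0.09]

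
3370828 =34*99142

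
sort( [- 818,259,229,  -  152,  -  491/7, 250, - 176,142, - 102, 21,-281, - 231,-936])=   [ - 936,-818,-281, - 231, - 176, - 152, -102,-491/7,  21,142,229,250,  259 ] 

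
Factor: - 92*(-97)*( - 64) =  - 2^8*23^1*97^1 = - 571136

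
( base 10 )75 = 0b1001011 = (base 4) 1023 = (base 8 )113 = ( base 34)27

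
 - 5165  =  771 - 5936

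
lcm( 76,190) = 380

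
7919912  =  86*92092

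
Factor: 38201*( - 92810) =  - 3545434810 = - 2^1*5^1*9281^1*38201^1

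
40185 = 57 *705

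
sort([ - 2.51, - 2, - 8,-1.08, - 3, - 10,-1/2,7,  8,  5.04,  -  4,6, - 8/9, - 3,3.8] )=[  -  10, - 8, - 4,  -  3, - 3, - 2.51, - 2,- 1.08, - 8/9, - 1/2,3.8,5.04,6, 7, 8 ] 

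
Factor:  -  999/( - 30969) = 31^( - 1 ) = 1/31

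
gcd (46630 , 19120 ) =10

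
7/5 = 7/5 = 1.40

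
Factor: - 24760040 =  - 2^3*5^1 * 19^1*32579^1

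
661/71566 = 661/71566 = 0.01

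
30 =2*15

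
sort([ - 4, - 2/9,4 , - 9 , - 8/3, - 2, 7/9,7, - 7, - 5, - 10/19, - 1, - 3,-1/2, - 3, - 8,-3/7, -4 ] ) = [-9, - 8, - 7,-5, - 4, - 4,  -  3, - 3, - 8/3, - 2, - 1 , - 10/19, - 1/2, - 3/7,-2/9,7/9,4,7 ] 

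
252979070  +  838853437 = 1091832507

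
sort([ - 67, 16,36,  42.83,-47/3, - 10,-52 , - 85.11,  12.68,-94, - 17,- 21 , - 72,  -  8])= [ - 94, - 85.11, - 72, - 67, - 52, - 21, -17, - 47/3,  -  10, -8,12.68, 16 , 36,42.83]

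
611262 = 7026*87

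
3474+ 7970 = 11444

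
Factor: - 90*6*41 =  - 22140 = - 2^2 * 3^3 * 5^1*41^1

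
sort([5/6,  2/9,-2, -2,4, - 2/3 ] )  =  [ - 2, - 2, - 2/3,2/9,  5/6,4 ]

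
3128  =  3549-421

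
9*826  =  7434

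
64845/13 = 64845/13 = 4988.08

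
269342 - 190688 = 78654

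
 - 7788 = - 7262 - 526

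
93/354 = 31/118 = 0.26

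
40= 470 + - 430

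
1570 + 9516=11086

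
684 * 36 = 24624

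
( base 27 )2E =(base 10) 68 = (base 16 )44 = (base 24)2k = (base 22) 32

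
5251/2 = 5251/2 =2625.50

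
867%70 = 27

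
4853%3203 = 1650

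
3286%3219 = 67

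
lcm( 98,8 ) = 392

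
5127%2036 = 1055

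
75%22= 9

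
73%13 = 8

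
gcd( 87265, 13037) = 1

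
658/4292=329/2146 = 0.15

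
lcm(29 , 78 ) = 2262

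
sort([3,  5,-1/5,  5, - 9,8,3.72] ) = [ - 9 , - 1/5,3, 3.72,5,5,8]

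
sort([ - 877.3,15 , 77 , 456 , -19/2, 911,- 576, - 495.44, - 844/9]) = [ - 877.3, - 576, - 495.44, - 844/9, - 19/2, 15, 77,456 , 911]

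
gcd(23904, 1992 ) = 1992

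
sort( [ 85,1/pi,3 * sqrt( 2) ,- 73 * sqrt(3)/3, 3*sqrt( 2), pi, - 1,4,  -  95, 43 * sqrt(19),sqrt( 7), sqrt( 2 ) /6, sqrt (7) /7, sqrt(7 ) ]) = [ - 95, - 73*sqrt( 3 ) /3, - 1, sqrt ( 2 ) /6, 1/pi, sqrt( 7 )/7,sqrt( 7), sqrt (7 ), pi, 4, 3*sqrt ( 2 ), 3 * sqrt( 2 ) , 85, 43*sqrt( 19)]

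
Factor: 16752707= 16752707^1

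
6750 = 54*125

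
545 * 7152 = 3897840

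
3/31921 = 3/31921 = 0.00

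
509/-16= - 509/16 = - 31.81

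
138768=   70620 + 68148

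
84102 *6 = 504612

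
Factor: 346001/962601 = 3^( - 1)*17^1*20353^1*320867^( - 1 )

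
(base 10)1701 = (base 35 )1DL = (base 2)11010100101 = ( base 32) 1l5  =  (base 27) 290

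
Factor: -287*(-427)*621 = 76102929 = 3^3*7^2*23^1 * 41^1*61^1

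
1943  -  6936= - 4993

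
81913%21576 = 17185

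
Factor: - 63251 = - 19^1*3329^1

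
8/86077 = 8/86077= 0.00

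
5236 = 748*7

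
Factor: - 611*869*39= - 20707401= - 3^1 * 11^1 * 13^2*47^1*79^1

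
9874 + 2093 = 11967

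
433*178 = 77074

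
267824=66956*4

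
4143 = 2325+1818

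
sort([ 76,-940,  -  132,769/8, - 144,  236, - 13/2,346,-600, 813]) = [-940 , - 600,-144,-132, - 13/2,76,769/8 , 236,  346,813] 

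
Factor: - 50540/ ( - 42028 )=95/79 =5^1 * 19^1*79^(-1 )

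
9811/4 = 2452+ 3/4 = 2452.75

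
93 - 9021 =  - 8928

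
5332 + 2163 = 7495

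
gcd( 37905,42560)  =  665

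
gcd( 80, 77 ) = 1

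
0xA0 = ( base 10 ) 160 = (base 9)187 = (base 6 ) 424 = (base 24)6G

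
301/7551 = 301/7551  =  0.04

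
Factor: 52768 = 2^5*17^1*97^1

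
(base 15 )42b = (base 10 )941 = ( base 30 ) 11B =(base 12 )665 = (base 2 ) 1110101101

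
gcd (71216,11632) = 16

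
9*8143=73287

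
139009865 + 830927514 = 969937379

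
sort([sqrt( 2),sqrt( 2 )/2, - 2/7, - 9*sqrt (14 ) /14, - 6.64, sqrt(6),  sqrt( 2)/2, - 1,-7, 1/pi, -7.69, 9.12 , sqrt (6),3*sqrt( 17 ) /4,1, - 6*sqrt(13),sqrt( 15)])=[ - 6* sqrt( 13), - 7.69 , - 7, - 6.64 , - 9 * sqrt (14 ) /14,-1,-2/7 , 1/pi,  sqrt( 2)/2,sqrt( 2 )/2, 1,sqrt( 2), sqrt( 6 ) , sqrt( 6 ),3*sqrt( 17 )/4,sqrt(15),9.12 ]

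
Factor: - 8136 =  - 2^3*3^2*113^1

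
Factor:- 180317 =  - 180317^1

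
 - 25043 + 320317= 295274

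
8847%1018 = 703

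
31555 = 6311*5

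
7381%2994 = 1393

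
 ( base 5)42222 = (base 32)2NS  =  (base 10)2812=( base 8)5374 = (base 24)4L4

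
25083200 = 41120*610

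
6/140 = 3/70 = 0.04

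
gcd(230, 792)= 2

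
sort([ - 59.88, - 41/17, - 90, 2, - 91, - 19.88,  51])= [ - 91, - 90, - 59.88, - 19.88 ,  -  41/17,2,51]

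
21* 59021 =1239441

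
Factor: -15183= - 3^2*7^1 *241^1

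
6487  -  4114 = 2373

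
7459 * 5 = 37295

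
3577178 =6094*587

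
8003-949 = 7054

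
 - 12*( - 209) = 2508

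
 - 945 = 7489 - 8434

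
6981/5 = 6981/5 = 1396.20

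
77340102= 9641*8022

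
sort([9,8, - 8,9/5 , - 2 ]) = [ - 8, - 2, 9/5,8, 9] 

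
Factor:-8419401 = -3^2*935489^1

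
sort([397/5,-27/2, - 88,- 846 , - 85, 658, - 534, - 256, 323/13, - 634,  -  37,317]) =[ - 846, - 634, - 534, -256, - 88,-85, - 37, - 27/2, 323/13, 397/5, 317, 658] 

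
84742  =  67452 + 17290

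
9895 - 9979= - 84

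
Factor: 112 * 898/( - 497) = -2^5*71^( - 1) * 449^1= - 14368/71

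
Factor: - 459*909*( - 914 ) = 381349134  =  2^1*3^5*17^1*101^1*457^1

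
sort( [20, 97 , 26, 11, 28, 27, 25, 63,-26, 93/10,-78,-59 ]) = [  -  78,-59, - 26, 93/10, 11,20 , 25, 26,27, 28,63, 97 ]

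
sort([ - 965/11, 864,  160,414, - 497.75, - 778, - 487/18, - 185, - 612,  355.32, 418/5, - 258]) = [ - 778, -612,  -  497.75, - 258, - 185, - 965/11 , - 487/18, 418/5, 160, 355.32, 414,864]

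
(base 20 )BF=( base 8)353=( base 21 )b4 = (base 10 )235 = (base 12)177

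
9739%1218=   1213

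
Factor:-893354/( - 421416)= 2^(-2)*3^( - 3)*7^1*11^1 *1951^(- 1 )*5801^1 = 446677/210708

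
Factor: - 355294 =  - 2^1* 177647^1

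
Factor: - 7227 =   -  3^2*11^1*73^1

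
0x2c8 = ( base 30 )NM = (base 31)mu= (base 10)712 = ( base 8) 1310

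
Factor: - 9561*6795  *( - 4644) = 301706724780 = 2^2*3^6*5^1*43^1*151^1*3187^1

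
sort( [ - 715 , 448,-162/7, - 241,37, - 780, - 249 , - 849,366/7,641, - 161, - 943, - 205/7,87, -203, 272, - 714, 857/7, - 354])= [ - 943, - 849, - 780, - 715, - 714,-354,-249, - 241 , - 203,-161, - 205/7, - 162/7,37, 366/7 , 87,857/7,272,448,  641 ]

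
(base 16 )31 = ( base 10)49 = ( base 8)61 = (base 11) 45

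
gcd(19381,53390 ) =1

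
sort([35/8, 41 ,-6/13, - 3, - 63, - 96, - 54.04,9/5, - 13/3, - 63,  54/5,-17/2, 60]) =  [ - 96, - 63, - 63, - 54.04,-17/2, - 13/3, - 3, - 6/13, 9/5, 35/8,  54/5,41, 60]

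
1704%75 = 54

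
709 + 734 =1443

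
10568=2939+7629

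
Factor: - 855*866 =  - 2^1*3^2*5^1*19^1*433^1= - 740430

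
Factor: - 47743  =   - 47743^1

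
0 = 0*874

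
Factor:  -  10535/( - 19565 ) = 7^1 * 13^ ( - 1 ) = 7/13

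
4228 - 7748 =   -  3520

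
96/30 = 16/5 =3.20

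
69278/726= 95 + 14/33 =95.42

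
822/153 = 274/51 = 5.37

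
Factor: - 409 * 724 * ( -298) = 2^3*149^1*181^1 * 409^1 = 88242568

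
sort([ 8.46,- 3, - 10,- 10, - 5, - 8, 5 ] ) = [ - 10, - 10, - 8, - 5 , - 3, 5,  8.46 ]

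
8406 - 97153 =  - 88747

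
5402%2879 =2523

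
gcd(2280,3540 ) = 60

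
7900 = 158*50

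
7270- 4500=2770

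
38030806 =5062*7513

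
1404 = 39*36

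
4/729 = 4/729=0.01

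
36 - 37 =  -  1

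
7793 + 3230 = 11023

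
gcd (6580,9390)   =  10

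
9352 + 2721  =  12073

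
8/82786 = 4/41393 = 0.00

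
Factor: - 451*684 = -2^2*3^2*11^1*19^1*41^1= - 308484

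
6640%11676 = 6640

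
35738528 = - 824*( - 43372) 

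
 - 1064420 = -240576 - 823844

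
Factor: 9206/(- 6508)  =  -4603/3254 = - 2^(-1)*1627^( - 1)*4603^1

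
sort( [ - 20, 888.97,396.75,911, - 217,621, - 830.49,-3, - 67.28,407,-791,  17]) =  [ - 830.49, - 791,  -  217, - 67.28, - 20, - 3,17,  396.75, 407,  621, 888.97,911 ]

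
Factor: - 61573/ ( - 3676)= 2^(-2)*67^1=67/4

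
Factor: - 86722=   -2^1*131^1*331^1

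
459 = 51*9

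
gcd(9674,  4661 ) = 1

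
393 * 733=288069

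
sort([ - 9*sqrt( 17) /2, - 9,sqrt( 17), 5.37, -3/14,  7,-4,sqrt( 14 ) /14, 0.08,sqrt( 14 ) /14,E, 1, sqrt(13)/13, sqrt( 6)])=[ - 9* sqrt( 17 )/2, - 9, - 4,- 3/14, 0.08, sqrt ( 14 ) /14, sqrt( 14) /14, sqrt (13 ) /13, 1, sqrt ( 6 ), E, sqrt( 17 ), 5.37, 7]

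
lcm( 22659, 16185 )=113295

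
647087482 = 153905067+493182415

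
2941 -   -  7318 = 10259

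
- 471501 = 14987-486488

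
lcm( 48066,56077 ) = 336462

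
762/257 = 2  +  248/257 = 2.96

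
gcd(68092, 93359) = 1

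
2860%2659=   201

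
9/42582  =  3/14194 = 0.00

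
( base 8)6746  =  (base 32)3f6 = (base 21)819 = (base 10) 3558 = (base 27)4NL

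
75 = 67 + 8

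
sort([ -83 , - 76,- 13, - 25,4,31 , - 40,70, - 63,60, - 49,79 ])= [-83,-76, - 63,-49,- 40 , - 25, - 13,4, 31, 60,70,79 ]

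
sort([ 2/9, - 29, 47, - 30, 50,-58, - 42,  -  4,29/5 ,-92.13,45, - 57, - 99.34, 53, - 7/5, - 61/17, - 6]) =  [ - 99.34, - 92.13  , - 58, - 57, - 42, - 30,- 29  ,  -  6,-4, - 61/17,-7/5, 2/9,29/5,45,47, 50,53] 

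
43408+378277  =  421685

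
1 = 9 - 8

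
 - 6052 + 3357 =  - 2695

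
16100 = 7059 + 9041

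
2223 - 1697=526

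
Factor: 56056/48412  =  22/19 = 2^1*11^1*19^( - 1 ) 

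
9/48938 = 9/48938 =0.00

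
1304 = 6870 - 5566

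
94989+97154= 192143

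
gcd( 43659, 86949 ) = 9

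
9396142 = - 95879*(-98 )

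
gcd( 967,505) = 1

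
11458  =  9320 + 2138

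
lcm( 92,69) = 276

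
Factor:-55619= - 55619^1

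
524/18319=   524/18319 = 0.03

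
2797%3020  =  2797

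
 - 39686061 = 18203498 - 57889559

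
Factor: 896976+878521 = 17^1*71^1*1471^1 = 1775497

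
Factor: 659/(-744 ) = - 2^ ( - 3 )*3^( - 1)*31^( - 1)*659^1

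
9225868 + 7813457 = 17039325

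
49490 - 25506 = 23984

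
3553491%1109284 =225639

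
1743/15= 116 + 1/5 = 116.20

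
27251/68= 1603/4=400.75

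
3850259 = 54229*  71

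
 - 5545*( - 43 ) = 238435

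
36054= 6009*6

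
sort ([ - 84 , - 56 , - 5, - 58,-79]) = [ - 84, - 79,  -  58,  -  56,  -  5]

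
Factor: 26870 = 2^1 * 5^1*2687^1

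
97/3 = 32+ 1/3= 32.33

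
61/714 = 61/714 = 0.09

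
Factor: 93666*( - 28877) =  - 2704793082 = - 2^1*3^1* 67^2 * 233^1*431^1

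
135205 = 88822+46383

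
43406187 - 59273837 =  - 15867650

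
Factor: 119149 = 19^1*6271^1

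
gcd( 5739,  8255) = 1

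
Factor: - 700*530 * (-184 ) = 68264000 = 2^6*5^3*7^1*23^1*53^1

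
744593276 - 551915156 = 192678120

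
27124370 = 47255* 574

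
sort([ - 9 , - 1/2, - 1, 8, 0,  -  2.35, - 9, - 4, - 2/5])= [ - 9, - 9, - 4, - 2.35, - 1 , - 1/2, - 2/5,0,8] 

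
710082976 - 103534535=606548441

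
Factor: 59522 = 2^1 * 29761^1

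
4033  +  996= 5029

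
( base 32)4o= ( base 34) 4G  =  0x98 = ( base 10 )152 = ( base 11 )129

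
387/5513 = 387/5513 = 0.07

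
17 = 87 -70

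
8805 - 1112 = 7693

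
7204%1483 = 1272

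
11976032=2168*5524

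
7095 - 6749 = 346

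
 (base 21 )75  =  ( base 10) 152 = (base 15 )a2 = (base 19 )80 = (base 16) 98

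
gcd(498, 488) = 2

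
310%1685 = 310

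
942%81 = 51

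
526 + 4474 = 5000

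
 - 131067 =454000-585067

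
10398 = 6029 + 4369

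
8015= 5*1603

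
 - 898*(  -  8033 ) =7213634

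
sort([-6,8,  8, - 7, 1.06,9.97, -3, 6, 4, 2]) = [  -  7, - 6, - 3,1.06,2,4,6,8,8,9.97 ]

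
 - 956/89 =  - 11 + 23/89  =  -10.74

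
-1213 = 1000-2213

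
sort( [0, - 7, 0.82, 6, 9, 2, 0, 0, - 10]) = [- 10, - 7, 0, 0  ,  0,0.82,2, 6, 9] 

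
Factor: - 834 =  - 2^1*3^1* 139^1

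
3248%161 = 28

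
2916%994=928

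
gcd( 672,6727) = 7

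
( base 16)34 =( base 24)24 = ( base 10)52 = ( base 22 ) 28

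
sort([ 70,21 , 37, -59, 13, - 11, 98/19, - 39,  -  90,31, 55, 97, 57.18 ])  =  [-90 , - 59,-39, - 11,  98/19, 13, 21,31, 37, 55, 57.18 , 70,97] 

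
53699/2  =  53699/2 =26849.50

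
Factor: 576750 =2^1 * 3^1 *5^3*769^1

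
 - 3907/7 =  - 3907/7 = - 558.14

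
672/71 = 9  +  33/71 = 9.46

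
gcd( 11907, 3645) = 243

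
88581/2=44290 +1/2 = 44290.50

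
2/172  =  1/86 = 0.01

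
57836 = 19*3044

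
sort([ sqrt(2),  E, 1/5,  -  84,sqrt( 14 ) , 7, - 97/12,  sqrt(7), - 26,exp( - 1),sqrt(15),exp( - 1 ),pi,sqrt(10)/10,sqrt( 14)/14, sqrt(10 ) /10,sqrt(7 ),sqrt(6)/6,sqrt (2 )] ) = [-84 , - 26, - 97/12, 1/5,  sqrt( 14) /14, sqrt(10) /10, sqrt(10)/10,exp( - 1),exp ( - 1),sqrt(6) /6,sqrt( 2),sqrt(2),sqrt(7) , sqrt(7),E,pi,sqrt( 14),sqrt(15), 7] 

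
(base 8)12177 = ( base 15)184C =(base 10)5247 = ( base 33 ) 4R0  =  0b1010001111111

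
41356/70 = 590 + 4/5 = 590.80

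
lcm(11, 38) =418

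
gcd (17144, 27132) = 4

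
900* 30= 27000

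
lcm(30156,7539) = 30156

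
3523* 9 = 31707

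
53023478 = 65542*809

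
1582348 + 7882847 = 9465195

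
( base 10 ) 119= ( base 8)167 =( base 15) 7e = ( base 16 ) 77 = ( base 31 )3Q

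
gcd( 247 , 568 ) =1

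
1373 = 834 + 539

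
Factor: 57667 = 57667^1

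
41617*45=1872765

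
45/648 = 5/72 = 0.07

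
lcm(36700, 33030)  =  330300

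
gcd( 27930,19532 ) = 38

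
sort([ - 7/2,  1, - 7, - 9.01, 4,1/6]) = [- 9.01, - 7, - 7/2,1/6 , 1,4]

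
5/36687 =5/36687 = 0.00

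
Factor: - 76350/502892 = -75/494 = -2^( - 1 )*3^1* 5^2*13^ ( - 1)*19^(-1)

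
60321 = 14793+45528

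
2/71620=1/35810 = 0.00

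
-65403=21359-86762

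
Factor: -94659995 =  - 5^1*17^1 * 19^1 * 58613^1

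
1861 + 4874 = 6735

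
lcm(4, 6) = 12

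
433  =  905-472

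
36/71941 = 36/71941 = 0.00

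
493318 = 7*70474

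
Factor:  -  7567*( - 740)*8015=44880633700 = 2^2*5^2*7^2*23^1*37^1*47^1*229^1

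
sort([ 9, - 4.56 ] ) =[ - 4.56,9 ] 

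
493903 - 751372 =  - 257469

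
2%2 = 0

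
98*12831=1257438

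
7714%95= 19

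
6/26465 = 6/26465 =0.00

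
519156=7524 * 69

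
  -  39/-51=13/17 = 0.76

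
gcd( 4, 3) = 1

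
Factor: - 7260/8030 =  - 2^1 * 3^1*11^1*73^( - 1) = - 66/73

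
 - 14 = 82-96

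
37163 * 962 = 35750806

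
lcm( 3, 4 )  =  12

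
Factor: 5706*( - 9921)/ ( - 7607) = 56609226/7607 = 2^1 * 3^3*317^1*3307^1 * 7607^ ( - 1 ) 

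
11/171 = 11/171 = 0.06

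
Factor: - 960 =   -  2^6*3^1*5^1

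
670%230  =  210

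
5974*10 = 59740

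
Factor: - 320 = -2^6*5^1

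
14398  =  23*626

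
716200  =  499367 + 216833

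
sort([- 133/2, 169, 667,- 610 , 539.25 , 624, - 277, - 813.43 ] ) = [ - 813.43,-610, - 277, - 133/2,169, 539.25, 624, 667] 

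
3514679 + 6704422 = 10219101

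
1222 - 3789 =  - 2567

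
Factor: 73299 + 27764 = 101063 = 101063^1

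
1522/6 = 761/3= 253.67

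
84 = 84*1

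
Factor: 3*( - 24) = -2^3*3^2 = - 72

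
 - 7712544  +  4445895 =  - 3266649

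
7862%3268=1326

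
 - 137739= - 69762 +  - 67977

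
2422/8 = 1211/4=302.75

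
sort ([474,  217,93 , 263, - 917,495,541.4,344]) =[ - 917 , 93, 217,  263, 344, 474,495,  541.4] 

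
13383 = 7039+6344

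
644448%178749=108201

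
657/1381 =657/1381= 0.48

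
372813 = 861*433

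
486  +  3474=3960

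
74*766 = 56684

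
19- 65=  - 46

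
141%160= 141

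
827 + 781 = 1608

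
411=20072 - 19661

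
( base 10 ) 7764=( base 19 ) 129c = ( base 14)2b88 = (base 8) 17124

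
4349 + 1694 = 6043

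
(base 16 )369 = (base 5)11443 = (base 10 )873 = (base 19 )27i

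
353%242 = 111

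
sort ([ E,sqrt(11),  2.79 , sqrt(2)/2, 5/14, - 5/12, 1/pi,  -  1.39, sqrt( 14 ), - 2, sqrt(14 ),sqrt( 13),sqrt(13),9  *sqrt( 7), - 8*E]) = [ - 8*E, - 2,-1.39, - 5/12, 1/pi, 5/14, sqrt(2 )/2,E,2.79, sqrt(11), sqrt(13 ), sqrt(13),sqrt( 14 ),sqrt(14 ),9*sqrt(7 ) ] 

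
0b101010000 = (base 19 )HD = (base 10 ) 336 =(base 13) 1CB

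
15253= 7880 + 7373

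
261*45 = 11745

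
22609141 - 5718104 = 16891037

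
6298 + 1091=7389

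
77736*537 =41744232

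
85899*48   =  4123152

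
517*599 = 309683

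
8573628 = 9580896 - 1007268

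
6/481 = 6/481 = 0.01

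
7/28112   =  1/4016 = 0.00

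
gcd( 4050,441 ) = 9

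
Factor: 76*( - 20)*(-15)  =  2^4*3^1*5^2 * 19^1= 22800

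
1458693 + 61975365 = 63434058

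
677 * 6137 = 4154749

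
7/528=7/528 =0.01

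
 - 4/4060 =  - 1/1015 = - 0.00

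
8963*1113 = 9975819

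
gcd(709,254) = 1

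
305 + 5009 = 5314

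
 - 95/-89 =1 + 6/89 = 1.07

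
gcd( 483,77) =7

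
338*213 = 71994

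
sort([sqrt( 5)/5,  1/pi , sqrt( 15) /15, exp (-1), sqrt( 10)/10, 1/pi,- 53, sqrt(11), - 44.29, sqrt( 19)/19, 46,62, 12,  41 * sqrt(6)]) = [ - 53,  -  44.29, sqrt(19) /19, sqrt(15 ) /15 , sqrt(10) /10, 1/pi,  1/pi,exp( - 1 ), sqrt( 5) /5,sqrt( 11) , 12, 46, 62, 41*sqrt ( 6)]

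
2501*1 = 2501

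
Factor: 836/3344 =1/4 =2^( - 2 ) 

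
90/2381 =90/2381 = 0.04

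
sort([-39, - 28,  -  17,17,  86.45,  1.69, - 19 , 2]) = [ - 39,-28, - 19, - 17, 1.69 , 2, 17, 86.45]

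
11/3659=11/3659 = 0.00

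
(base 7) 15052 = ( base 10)4153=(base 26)63j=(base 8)10071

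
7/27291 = 7/27291  =  0.00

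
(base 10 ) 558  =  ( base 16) 22e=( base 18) 1d0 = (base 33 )gu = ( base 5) 4213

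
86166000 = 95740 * 900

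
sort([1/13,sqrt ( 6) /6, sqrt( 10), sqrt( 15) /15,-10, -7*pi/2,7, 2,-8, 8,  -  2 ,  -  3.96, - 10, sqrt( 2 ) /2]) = [  -  7*pi/2, - 10,  -  10, - 8,-3.96, - 2,1/13, sqrt( 15) /15,sqrt(6) /6, sqrt (2 )/2, 2, sqrt(10),7,8] 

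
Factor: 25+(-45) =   -  20 = - 2^2* 5^1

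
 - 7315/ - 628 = 7315/628 = 11.65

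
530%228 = 74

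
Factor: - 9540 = -2^2*3^2*5^1*53^1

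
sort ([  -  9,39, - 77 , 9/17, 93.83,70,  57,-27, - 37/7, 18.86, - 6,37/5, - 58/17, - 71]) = [ - 77 ,  -  71,-27,-9,  -  6,  -  37/7,  -  58/17,9/17, 37/5,18.86, 39,57, 70,93.83 ]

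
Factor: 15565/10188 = 2^(-2)*3^( - 2)*5^1* 11^1 = 55/36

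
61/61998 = 61/61998 =0.00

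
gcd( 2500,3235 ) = 5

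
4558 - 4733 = - 175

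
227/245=227/245=0.93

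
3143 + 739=3882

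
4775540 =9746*490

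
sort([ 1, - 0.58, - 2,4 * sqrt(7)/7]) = [  -  2,-0.58,1, 4* sqrt( 7)/7]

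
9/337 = 9/337= 0.03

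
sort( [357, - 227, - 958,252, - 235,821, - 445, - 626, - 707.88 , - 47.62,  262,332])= [ - 958, - 707.88, - 626, -445, - 235, - 227,- 47.62, 252,262,332,357,821 ] 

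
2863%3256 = 2863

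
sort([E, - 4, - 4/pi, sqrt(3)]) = [  -  4, - 4/pi,sqrt(3 ),E]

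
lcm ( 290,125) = 7250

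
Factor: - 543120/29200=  - 93/5 = -3^1*5^( - 1 )*31^1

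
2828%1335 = 158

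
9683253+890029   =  10573282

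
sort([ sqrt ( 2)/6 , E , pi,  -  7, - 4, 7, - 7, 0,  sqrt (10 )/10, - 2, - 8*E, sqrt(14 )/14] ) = [ - 8*E  , - 7, - 7,-4 ,  -  2,0,  sqrt(2)/6, sqrt(14 ) /14,  sqrt( 10) /10,E  ,  pi, 7]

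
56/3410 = 28/1705 = 0.02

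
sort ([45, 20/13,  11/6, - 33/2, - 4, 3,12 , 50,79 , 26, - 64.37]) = [ - 64.37, - 33/2, - 4,20/13,11/6,3,12,26,45,50,79]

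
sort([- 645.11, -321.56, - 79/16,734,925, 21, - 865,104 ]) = [ - 865 ,  -  645.11, - 321.56, - 79/16,21,104,  734,925]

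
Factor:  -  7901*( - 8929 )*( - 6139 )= - 7^1 * 877^1 * 7901^1 * 8929^1 = -  433094350031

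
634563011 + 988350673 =1622913684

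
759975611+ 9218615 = 769194226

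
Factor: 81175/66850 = 17/14=2^( - 1 )*7^( - 1 )*17^1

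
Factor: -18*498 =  - 2^2*3^3*83^1 = - 8964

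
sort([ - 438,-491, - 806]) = [- 806,- 491, - 438]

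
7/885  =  7/885 = 0.01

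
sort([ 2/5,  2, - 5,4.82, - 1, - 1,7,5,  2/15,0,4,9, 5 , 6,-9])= [ - 9, - 5, - 1, -1,0,2/15,2/5 , 2,4, 4.82,5 , 5, 6,7, 9]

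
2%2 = 0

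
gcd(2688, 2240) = 448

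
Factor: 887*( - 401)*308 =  - 2^2*7^1*11^1*401^1 * 887^1 = - 109551596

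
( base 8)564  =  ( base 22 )gk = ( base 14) 1C8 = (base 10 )372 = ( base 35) AM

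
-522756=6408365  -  6931121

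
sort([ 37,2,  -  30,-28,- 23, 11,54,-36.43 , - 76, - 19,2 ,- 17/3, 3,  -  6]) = [ - 76, - 36.43, - 30, - 28 , - 23, - 19, - 6,- 17/3,2, 2, 3,11, 37,54 ]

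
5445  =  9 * 605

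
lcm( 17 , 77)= 1309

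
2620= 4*655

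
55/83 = 55/83= 0.66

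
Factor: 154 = 2^1*7^1 * 11^1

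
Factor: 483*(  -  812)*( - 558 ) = 2^3*3^3*7^2 * 23^1*29^1*31^1 = 218845368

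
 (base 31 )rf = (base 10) 852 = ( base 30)sc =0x354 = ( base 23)1E1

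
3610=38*95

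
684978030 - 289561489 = 395416541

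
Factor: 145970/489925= 2^1*5^(  -  1 ) * 11^1*1327^1 * 19597^(  -  1)=29194/97985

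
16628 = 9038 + 7590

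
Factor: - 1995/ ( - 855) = 3^ (-1 )*7^1 = 7/3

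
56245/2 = 56245/2 = 28122.50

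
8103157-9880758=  - 1777601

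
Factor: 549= 3^2*61^1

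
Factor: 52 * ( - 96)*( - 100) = 2^9*3^1*5^2*13^1 = 499200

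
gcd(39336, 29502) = 9834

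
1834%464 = 442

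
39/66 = 13/22 = 0.59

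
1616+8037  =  9653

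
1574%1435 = 139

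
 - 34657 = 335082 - 369739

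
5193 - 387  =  4806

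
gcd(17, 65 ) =1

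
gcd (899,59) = 1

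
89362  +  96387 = 185749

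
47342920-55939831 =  - 8596911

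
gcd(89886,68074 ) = 2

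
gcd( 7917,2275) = 91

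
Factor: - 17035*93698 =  - 1596145430= -  2^1 * 5^1* 11^1*3407^1*4259^1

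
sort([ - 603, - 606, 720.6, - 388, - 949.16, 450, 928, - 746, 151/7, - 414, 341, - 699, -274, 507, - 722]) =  [ - 949.16, - 746, - 722, - 699, -606, - 603, - 414, - 388, - 274, 151/7,341,450, 507,720.6, 928]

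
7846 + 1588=9434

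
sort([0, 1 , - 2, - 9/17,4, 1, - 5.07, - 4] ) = [ - 5.07,  -  4,-2, - 9/17, 0, 1, 1,4]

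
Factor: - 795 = - 3^1*5^1 * 53^1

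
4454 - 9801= - 5347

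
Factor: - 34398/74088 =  - 2^( - 2 ) * 7^( - 1)*13^1=- 13/28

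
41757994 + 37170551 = 78928545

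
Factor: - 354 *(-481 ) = 2^1*3^1*13^1*37^1 * 59^1=170274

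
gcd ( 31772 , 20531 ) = 1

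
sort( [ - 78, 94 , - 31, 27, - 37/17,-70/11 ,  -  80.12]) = [ - 80.12,-78, - 31  , - 70/11 , - 37/17 , 27 , 94]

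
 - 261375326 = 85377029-346752355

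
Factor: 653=653^1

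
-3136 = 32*( - 98) 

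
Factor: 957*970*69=64052010 = 2^1 * 3^2*5^1*11^1*23^1 * 29^1 * 97^1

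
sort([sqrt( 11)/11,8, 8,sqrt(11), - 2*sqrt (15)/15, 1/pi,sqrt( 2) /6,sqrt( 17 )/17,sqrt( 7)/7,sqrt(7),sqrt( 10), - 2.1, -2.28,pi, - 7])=[ - 7, - 2.28,-2.1, - 2*sqrt( 15)/15,sqrt( 2 )/6,sqrt(17)/17, sqrt( 11 )/11,1/pi, sqrt( 7)/7, sqrt( 7),pi,sqrt( 10),sqrt(11 ) , 8,8 ]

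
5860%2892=76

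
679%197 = 88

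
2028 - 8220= -6192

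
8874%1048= 490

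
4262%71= 2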